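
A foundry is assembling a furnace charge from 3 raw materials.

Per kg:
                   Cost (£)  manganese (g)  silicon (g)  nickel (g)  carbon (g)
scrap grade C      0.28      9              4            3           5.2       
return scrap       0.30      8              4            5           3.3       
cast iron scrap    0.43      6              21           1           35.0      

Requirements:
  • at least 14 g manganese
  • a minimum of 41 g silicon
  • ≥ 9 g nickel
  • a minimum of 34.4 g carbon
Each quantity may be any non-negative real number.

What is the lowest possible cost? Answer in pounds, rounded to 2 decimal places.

Treat it as an LP. Let x1 = kg of scrap grade C, x2 = kg of return scrap, x3 = kg of cast iron scrap.
min 0.28x1 + 0.3x2 + 0.43x3 with:
  9x1 + 8x2 + 6x3 ≥ 14   (manganese)
  4x1 + 4x2 + 21x3 ≥ 41   (silicon)
  3x1 + 5x2 + 1x3 ≥ 9   (nickel)
  5.2x1 + 3.3x2 + 35x3 ≥ 34.4   (carbon)
  x1, x2, x3 ≥ 0.
The cheapest feasible vertex uses only return scrap, cast iron scrap; scrap grade C is not used. Binding constraints: silicon and nickel.
Optimal quantities: return scrap = 1.465 kg, cast iron scrap = 1.673 kg.
Total cost: 0.3·1.465 + 0.43·1.673 = 1.1589.

£1.16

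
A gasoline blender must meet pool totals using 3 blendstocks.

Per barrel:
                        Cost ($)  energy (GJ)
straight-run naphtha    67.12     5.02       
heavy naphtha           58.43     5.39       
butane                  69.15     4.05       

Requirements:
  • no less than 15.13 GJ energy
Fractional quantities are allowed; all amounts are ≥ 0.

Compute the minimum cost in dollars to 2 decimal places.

$164.02

This is a linear program. Let x1 = barrels of straight-run naphtha, x2 = barrels of heavy naphtha, x3 = barrels of butane.
Minimize 67.12x1 + 58.43x2 + 69.15x3 s.t.:
  5.02x1 + 5.39x2 + 4.05x3 ≥ 15.13   (energy)
  x1, x2, x3 ≥ 0.
The cheapest feasible vertex uses only heavy naphtha; straight-run naphtha, butane are not used. Binding constraint: energy.
So heavy naphtha = 2.8071 barrels.
Total cost: 58.43·2.8071 = 164.0189.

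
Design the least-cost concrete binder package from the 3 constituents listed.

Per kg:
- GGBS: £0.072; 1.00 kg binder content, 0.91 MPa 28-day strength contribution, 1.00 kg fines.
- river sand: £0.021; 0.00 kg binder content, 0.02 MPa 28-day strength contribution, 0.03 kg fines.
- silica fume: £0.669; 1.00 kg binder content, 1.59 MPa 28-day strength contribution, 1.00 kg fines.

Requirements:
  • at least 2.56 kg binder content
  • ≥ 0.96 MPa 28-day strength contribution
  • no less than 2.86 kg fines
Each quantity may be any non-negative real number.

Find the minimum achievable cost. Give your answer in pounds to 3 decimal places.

£0.206

Set it up as a linear program. Let x1 = kg of GGBS, x2 = kg of river sand, x3 = kg of silica fume.
min 0.072x1 + 0.021x2 + 0.669x3 s.t.:
  1x1 + 1x3 ≥ 2.56   (binder content)
  0.91x1 + 0.02x2 + 1.59x3 ≥ 0.96   (28-day strength contribution)
  1x1 + 0.03x2 + 1x3 ≥ 2.86   (fines)
  x1, x2, x3 ≥ 0.
The cheapest feasible vertex uses only GGBS; river sand, silica fume are not used. There the fines constraint is tight.
That vertex is x1 = 2.86.
Hence cost = 0.072·2.86 = £0.20592.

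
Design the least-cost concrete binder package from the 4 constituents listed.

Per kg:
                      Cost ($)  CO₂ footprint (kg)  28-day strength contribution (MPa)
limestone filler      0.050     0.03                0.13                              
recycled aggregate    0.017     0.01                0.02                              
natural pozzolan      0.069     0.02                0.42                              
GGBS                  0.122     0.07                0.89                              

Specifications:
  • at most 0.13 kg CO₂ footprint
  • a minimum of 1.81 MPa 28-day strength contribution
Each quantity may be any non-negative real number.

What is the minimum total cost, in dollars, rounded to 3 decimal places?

$0.259

Set it up as a linear program. Let x1 = kg of limestone filler, x2 = kg of recycled aggregate, x3 = kg of natural pozzolan, x4 = kg of GGBS.
Minimize 0.05x1 + 0.017x2 + 0.069x3 + 0.122x4 s.t.:
  0.03x1 + 0.01x2 + 0.02x3 + 0.07x4 ≤ 0.13   (CO₂ footprint)
  0.13x1 + 0.02x2 + 0.42x3 + 0.89x4 ≥ 1.81   (28-day strength contribution)
  x1, x2, x3, x4 ≥ 0.
The cheapest feasible vertex uses only natural pozzolan, GGBS; limestone filler, recycled aggregate are not used. Binding constraints: CO₂ footprint and 28-day strength contribution.
Optimal quantities: natural pozzolan = 0.9483 kg, GGBS = 1.586 kg.
Cost = 0.069·0.9483 + 0.122·1.586 = 0.25892.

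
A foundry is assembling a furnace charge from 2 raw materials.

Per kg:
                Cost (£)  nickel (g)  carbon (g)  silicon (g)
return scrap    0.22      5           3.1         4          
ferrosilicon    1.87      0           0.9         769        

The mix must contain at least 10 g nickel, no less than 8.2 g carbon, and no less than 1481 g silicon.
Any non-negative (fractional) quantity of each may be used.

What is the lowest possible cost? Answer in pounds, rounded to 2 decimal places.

£4.04

Let x1 = kg of return scrap, x2 = kg of ferrosilicon.
Minimize 0.22x1 + 1.87x2 s.t.:
  5x1 ≥ 10   (nickel)
  3.1x1 + 0.9x2 ≥ 8.2   (carbon)
  4x1 + 769x2 ≥ 1481   (silicon)
  x1, x2 ≥ 0.
Both inputs are positive at the optimum. The carbon and silicon requirements are met with equality.
Optimal quantities: return scrap = 2.089 kg, ferrosilicon = 1.915 kg.
Objective = 0.22·2.089 + 1.87·1.915 = 4.0406.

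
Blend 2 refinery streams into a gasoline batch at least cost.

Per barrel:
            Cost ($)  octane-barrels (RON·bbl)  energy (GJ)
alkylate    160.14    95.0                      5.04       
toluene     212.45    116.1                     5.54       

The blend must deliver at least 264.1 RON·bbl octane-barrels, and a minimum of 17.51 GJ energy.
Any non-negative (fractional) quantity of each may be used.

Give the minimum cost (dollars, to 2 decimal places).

$556.36

Let x1 = barrels of alkylate, x2 = barrels of toluene.
Minimize 160.14x1 + 212.45x2 s.t.:
  95x1 + 116.1x2 ≥ 264.1   (octane-barrels)
  5.04x1 + 5.54x2 ≥ 17.51   (energy)
  x1, x2 ≥ 0.
At the optimum only alkylate is positive (toluene = 0). There the energy constraint is tight.
Solving gives x1 = 3.4742.
Objective = 160.14·3.4742 = 556.3584.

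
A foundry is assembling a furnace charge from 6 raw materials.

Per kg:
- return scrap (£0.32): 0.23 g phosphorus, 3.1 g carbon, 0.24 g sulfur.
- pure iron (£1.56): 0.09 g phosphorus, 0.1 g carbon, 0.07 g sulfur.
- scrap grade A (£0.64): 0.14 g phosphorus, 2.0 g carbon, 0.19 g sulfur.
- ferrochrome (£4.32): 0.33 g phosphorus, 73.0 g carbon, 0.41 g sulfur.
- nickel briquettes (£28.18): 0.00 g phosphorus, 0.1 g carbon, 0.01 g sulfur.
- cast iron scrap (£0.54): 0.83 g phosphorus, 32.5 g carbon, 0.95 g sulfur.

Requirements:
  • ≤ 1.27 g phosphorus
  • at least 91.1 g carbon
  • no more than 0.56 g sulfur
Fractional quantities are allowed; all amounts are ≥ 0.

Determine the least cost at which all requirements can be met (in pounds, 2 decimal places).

£5.30

Treat it as an LP. Let x1 = kg of return scrap, x2 = kg of pure iron, x3 = kg of scrap grade A, x4 = kg of ferrochrome, x5 = kg of nickel briquettes, x6 = kg of cast iron scrap.
min 0.32x1 + 1.56x2 + 0.64x3 + 4.32x4 + 28.18x5 + 0.54x6 s.t.:
  0.23x1 + 0.09x2 + 0.14x3 + 0.33x4 + 0.83x6 ≤ 1.27   (phosphorus)
  3.1x1 + 0.1x2 + 2x3 + 73x4 + 0.1x5 + 32.5x6 ≥ 91.1   (carbon)
  0.24x1 + 0.07x2 + 0.19x3 + 0.41x4 + 0.01x5 + 0.95x6 ≤ 0.56   (sulfur)
  x1, x2, x3, x4, x5, x6 ≥ 0.
The minimum-cost mix takes nothing from return scrap, pure iron, scrap grade A, nickel briquettes — only ferrochrome, cast iron scrap. The carbon and sulfur requirements are met with equality.
So ferrochrome = 1.22 kg, cast iron scrap = 0.06299 kg.
Hence cost = 4.32·1.22 + 0.54·0.06299 = £5.3044.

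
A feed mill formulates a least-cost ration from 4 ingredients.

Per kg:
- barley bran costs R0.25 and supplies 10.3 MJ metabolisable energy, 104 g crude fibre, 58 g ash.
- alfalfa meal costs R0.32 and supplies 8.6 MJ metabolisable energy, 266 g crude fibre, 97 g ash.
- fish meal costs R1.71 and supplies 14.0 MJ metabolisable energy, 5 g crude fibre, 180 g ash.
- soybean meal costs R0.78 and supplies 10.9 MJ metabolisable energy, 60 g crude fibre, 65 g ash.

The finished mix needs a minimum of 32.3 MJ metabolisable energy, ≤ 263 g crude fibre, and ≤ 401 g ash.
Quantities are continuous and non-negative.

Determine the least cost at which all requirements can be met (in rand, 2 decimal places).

Treat it as an LP. Let x1 = kg of barley bran, x2 = kg of alfalfa meal, x3 = kg of fish meal, x4 = kg of soybean meal.
Minimize 0.25x1 + 0.32x2 + 1.71x3 + 0.78x4 with:
  10.3x1 + 8.6x2 + 14x3 + 10.9x4 ≥ 32.3   (metabolisable energy)
  104x1 + 266x2 + 5x3 + 60x4 ≤ 263   (crude fibre)
  58x1 + 97x2 + 180x3 + 65x4 ≤ 401   (ash)
  x1, x2, x3, x4 ≥ 0.
The minimum-cost mix takes nothing from alfalfa meal, soybean meal — only barley bran, fish meal. There the metabolisable energy and crude fibre constraints are tight.
So barley bran = 2.507 kg, fish meal = 0.463 kg.
Cost = 0.25·2.507 + 1.71·0.463 = 1.4185.

R1.42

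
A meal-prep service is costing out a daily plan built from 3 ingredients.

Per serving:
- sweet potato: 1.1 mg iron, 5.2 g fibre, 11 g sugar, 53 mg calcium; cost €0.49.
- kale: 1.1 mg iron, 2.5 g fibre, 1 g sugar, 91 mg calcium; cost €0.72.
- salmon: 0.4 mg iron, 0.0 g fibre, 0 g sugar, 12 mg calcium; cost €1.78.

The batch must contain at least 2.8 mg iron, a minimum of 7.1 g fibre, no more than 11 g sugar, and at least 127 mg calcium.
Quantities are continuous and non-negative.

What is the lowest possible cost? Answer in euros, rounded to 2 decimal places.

€1.64

Treat it as an LP. Let x1 = servings of sweet potato, x2 = servings of kale, x3 = servings of salmon.
Minimize 0.49x1 + 0.72x2 + 1.78x3 s.t.:
  1.1x1 + 1.1x2 + 0.4x3 ≥ 2.8   (iron)
  5.2x1 + 2.5x2 ≥ 7.1   (fibre)
  11x1 + 1x2 ≤ 11   (sugar)
  53x1 + 91x2 + 12x3 ≥ 127   (calcium)
  x1, x2, x3 ≥ 0.
The optimal basis is {sweet potato, kale}; salmon drops out. The iron and sugar requirements are met with equality.
So sweet potato = 0.8455 servings, kale = 1.7 servings.
Hence cost = 0.49·0.8455 + 0.72·1.7 = €1.6383.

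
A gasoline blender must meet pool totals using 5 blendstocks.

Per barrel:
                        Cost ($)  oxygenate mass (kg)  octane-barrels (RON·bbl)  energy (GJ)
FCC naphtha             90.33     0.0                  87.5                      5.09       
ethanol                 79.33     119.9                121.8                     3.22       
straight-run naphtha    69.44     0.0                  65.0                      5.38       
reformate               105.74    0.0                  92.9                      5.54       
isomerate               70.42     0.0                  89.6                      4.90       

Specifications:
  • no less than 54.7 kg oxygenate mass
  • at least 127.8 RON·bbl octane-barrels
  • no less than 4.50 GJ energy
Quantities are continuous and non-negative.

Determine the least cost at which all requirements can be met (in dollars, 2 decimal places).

Treat it as an LP. Let x1 = barrels of FCC naphtha, x2 = barrels of ethanol, x3 = barrels of straight-run naphtha, x4 = barrels of reformate, x5 = barrels of isomerate.
min 90.33x1 + 79.33x2 + 69.44x3 + 105.74x4 + 70.42x5 with:
  119.9x2 ≥ 54.7   (oxygenate mass)
  87.5x1 + 121.8x2 + 65x3 + 92.9x4 + 89.6x5 ≥ 127.8   (octane-barrels)
  5.09x1 + 3.22x2 + 5.38x3 + 5.54x4 + 4.9x5 ≥ 4.5   (energy)
  x1, x2, x3, x4, x5 ≥ 0.
The cheapest feasible vertex uses only ethanol, isomerate; FCC naphtha, straight-run naphtha, reformate are not used. The octane-barrels and energy requirements are met with equality.
Optimal quantities: ethanol = 0.7234 barrels, isomerate = 0.443 barrels.
Hence cost = 79.33·0.7234 + 70.42·0.443 = $88.5834.

$88.58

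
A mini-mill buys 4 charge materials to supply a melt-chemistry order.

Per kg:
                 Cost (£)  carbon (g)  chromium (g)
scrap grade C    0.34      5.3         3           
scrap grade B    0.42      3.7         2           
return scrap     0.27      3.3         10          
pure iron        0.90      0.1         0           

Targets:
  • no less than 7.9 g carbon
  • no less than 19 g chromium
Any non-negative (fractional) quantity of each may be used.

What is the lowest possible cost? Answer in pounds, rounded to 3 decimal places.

£0.611

Let x1 = kg of scrap grade C, x2 = kg of scrap grade B, x3 = kg of return scrap, x4 = kg of pure iron.
Minimize 0.34x1 + 0.42x2 + 0.27x3 + 0.9x4 subject to:
  5.3x1 + 3.7x2 + 3.3x3 + 0.1x4 ≥ 7.9   (carbon)
  3x1 + 2x2 + 10x3 ≥ 19   (chromium)
  x1, x2, x3, x4 ≥ 0.
The cheapest feasible vertex uses only scrap grade C, return scrap; scrap grade B, pure iron are not used. The carbon and chromium requirements are met with equality.
So scrap grade C = 0.3782 kg, return scrap = 1.787 kg.
Hence cost = 0.34·0.3782 + 0.27·1.787 = £0.61108.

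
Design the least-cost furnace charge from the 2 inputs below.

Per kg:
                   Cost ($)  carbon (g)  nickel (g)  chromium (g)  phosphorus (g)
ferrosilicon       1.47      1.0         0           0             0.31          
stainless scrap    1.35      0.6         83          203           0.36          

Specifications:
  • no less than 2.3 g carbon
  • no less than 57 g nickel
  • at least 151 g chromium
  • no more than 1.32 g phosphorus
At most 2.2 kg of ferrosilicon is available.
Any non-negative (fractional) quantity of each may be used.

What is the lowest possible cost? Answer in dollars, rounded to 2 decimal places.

$3.73

This is a linear program. Let x1 = kg of ferrosilicon, x2 = kg of stainless scrap.
min 1.47x1 + 1.35x2 with:
  1x1 + 0.6x2 ≥ 2.3   (carbon)
  83x2 ≥ 57   (nickel)
  203x2 ≥ 151   (chromium)
  0.31x1 + 0.36x2 ≤ 1.32   (phosphorus)
  x1 ≤ 2.2
  x1, x2 ≥ 0.
Both inputs are positive at the optimum. There the carbon and chromium constraints are tight.
So ferrosilicon = 1.854 kg, stainless scrap = 0.7438 kg.
Cost = 1.47·1.854 + 1.35·0.7438 = 3.7295.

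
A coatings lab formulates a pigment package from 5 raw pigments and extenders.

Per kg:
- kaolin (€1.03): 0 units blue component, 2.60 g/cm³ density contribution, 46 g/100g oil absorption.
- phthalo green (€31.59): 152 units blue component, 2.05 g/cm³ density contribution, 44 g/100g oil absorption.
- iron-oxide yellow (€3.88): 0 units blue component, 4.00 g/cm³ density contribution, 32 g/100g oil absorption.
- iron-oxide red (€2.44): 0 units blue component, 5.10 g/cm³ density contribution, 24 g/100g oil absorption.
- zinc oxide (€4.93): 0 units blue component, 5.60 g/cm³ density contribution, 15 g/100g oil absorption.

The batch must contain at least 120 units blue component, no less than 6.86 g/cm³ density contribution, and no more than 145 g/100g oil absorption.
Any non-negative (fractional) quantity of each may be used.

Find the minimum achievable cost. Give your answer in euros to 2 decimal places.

Set it up as a linear program. Let x1 = kg of kaolin, x2 = kg of phthalo green, x3 = kg of iron-oxide yellow, x4 = kg of iron-oxide red, x5 = kg of zinc oxide.
min 1.03x1 + 31.59x2 + 3.88x3 + 2.44x4 + 4.93x5 s.t.:
  152x2 ≥ 120   (blue component)
  2.6x1 + 2.05x2 + 4x3 + 5.1x4 + 5.6x5 ≥ 6.86   (density contribution)
  46x1 + 44x2 + 32x3 + 24x4 + 15x5 ≤ 145   (oil absorption)
  x1, x2, x3, x4, x5 ≥ 0.
The minimum-cost mix takes nothing from iron-oxide yellow, iron-oxide red, zinc oxide — only kaolin, phthalo green. The blue component and density contribution requirements are met with equality.
Optimal quantities: kaolin = 2.016 kg, phthalo green = 0.7895 kg.
Total cost: 1.03·2.016 + 31.59·0.7895 = 27.0168.

€27.02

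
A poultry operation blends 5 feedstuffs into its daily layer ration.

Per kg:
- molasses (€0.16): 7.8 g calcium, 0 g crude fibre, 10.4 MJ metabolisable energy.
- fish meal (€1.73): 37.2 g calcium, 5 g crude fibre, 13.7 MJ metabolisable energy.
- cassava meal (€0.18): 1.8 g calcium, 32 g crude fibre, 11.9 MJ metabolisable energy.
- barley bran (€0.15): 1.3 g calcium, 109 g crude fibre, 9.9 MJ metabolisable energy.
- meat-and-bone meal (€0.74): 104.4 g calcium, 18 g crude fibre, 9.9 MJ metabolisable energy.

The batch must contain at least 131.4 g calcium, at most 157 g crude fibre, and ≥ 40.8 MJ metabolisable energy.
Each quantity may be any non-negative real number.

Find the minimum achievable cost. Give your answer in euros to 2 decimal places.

€1.24

Treat it as an LP. Let x1 = kg of molasses, x2 = kg of fish meal, x3 = kg of cassava meal, x4 = kg of barley bran, x5 = kg of meat-and-bone meal.
Minimise 0.16x1 + 1.73x2 + 0.18x3 + 0.15x4 + 0.74x5 with:
  7.8x1 + 37.2x2 + 1.8x3 + 1.3x4 + 104.4x5 ≥ 131.4   (calcium)
  5x2 + 32x3 + 109x4 + 18x5 ≤ 157   (crude fibre)
  10.4x1 + 13.7x2 + 11.9x3 + 9.9x4 + 9.9x5 ≥ 40.8   (metabolisable energy)
  x1, x2, x3, x4, x5 ≥ 0.
The cheapest feasible vertex uses only molasses, meat-and-bone meal; fish meal, cassava meal, barley bran are not used. There the calcium and metabolisable energy constraints are tight.
So molasses = 2.934 kg, meat-and-bone meal = 1.039 kg.
Total cost: 0.16·2.934 + 0.74·1.039 = 1.2383.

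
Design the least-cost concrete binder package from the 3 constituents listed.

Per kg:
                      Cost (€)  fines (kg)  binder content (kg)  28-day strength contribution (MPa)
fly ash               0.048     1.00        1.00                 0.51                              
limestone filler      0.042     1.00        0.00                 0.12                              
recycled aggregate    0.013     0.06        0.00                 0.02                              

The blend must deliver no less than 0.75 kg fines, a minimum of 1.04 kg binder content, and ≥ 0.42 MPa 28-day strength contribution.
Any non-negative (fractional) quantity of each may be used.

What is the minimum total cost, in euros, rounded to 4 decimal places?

This is a linear program. Let x1 = kg of fly ash, x2 = kg of limestone filler, x3 = kg of recycled aggregate.
Minimise 0.048x1 + 0.042x2 + 0.013x3 subject to:
  1x1 + 1x2 + 0.06x3 ≥ 0.75   (fines)
  1x1 ≥ 1.04   (binder content)
  0.51x1 + 0.12x2 + 0.02x3 ≥ 0.42   (28-day strength contribution)
  x1, x2, x3 ≥ 0.
The optimal basis is {fly ash}; limestone filler, recycled aggregate drop out. Binding constraint: binder content.
So fly ash = 1.04 kg.
Objective = 0.048·1.04 = 0.049920.

€0.0499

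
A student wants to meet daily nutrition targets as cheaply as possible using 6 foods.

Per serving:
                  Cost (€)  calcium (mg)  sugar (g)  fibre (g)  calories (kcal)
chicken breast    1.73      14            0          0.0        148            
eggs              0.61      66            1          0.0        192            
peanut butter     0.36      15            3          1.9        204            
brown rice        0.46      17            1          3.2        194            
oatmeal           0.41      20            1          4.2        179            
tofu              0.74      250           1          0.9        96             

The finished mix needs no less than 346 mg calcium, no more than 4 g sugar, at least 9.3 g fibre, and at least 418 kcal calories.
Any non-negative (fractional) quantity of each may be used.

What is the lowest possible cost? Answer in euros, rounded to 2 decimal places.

Set it up as a linear program. Let x1 = servings of chicken breast, x2 = servings of eggs, x3 = servings of peanut butter, x4 = servings of brown rice, x5 = servings of oatmeal, x6 = servings of tofu.
Minimize 1.73x1 + 0.61x2 + 0.36x3 + 0.46x4 + 0.41x5 + 0.74x6 s.t.:
  14x1 + 66x2 + 15x3 + 17x4 + 20x5 + 250x6 ≥ 346   (calcium)
  1x2 + 3x3 + 1x4 + 1x5 + 1x6 ≤ 4   (sugar)
  1.9x3 + 3.2x4 + 4.2x5 + 0.9x6 ≥ 9.3   (fibre)
  148x1 + 192x2 + 204x3 + 194x4 + 179x5 + 96x6 ≥ 418   (calories)
  x1, x2, x3, x4, x5, x6 ≥ 0.
The optimal basis is {oatmeal, tofu}; chicken breast, eggs, peanut butter, brown rice drop out. There the calcium and fibre constraints are tight.
So oatmeal = 1.951 servings, tofu = 1.228 servings.
Hence cost = 0.41·1.951 + 0.74·1.228 = €1.7086.

€1.71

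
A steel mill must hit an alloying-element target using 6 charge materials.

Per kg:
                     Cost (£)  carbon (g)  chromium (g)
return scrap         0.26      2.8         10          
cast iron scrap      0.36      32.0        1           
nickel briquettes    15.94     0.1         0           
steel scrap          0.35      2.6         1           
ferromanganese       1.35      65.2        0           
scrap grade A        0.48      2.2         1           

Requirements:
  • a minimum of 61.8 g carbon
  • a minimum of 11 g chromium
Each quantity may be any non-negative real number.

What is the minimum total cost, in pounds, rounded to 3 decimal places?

£0.904

Let x1 = kg of return scrap, x2 = kg of cast iron scrap, x3 = kg of nickel briquettes, x4 = kg of steel scrap, x5 = kg of ferromanganese, x6 = kg of scrap grade A.
min 0.26x1 + 0.36x2 + 15.94x3 + 0.35x4 + 1.35x5 + 0.48x6 s.t.:
  2.8x1 + 32x2 + 0.1x3 + 2.6x4 + 65.2x5 + 2.2x6 ≥ 61.8   (carbon)
  10x1 + 1x2 + 1x4 + 1x6 ≥ 11   (chromium)
  x1, x2, x3, x4, x5, x6 ≥ 0.
The minimum-cost mix takes nothing from nickel briquettes, steel scrap, ferromanganese, scrap grade A — only return scrap, cast iron scrap. The carbon and chromium requirements are met with equality.
That vertex is x1 = 0.9149, x2 = 1.851.
Hence cost = 0.26·0.9149 + 0.36·1.851 = £0.90423.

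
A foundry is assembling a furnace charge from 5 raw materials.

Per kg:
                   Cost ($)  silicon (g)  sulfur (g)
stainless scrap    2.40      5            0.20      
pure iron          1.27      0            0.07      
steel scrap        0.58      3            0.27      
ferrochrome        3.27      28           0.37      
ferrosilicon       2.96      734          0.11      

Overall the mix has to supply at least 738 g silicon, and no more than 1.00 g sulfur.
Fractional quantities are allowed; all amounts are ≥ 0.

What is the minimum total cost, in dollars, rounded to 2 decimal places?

Treat it as an LP. Let x1 = kg of stainless scrap, x2 = kg of pure iron, x3 = kg of steel scrap, x4 = kg of ferrochrome, x5 = kg of ferrosilicon.
Minimize 2.4x1 + 1.27x2 + 0.58x3 + 3.27x4 + 2.96x5 s.t.:
  5x1 + 3x3 + 28x4 + 734x5 ≥ 738   (silicon)
  0.2x1 + 0.07x2 + 0.27x3 + 0.37x4 + 0.11x5 ≤ 1   (sulfur)
  x1, x2, x3, x4, x5 ≥ 0.
The optimal basis is {ferrosilicon}; stainless scrap, pure iron, steel scrap, ferrochrome drop out. The silicon requirement is met with equality.
Optimal quantities: ferrosilicon = 1.0054 kg.
Cost = 2.96·1.0054 = 2.9760.

$2.98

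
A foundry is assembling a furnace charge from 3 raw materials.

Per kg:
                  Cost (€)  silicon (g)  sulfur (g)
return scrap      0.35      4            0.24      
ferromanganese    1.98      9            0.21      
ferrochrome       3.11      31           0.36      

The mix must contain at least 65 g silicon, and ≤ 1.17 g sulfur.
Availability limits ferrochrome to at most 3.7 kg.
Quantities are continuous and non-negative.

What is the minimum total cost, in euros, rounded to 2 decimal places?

€6.41

Let x1 = kg of return scrap, x2 = kg of ferromanganese, x3 = kg of ferrochrome.
min 0.35x1 + 1.98x2 + 3.11x3 with:
  4x1 + 9x2 + 31x3 ≥ 65   (silicon)
  0.24x1 + 0.21x2 + 0.36x3 ≤ 1.17   (sulfur)
  x3 ≤ 3.7
  x1, x2, x3 ≥ 0.
At the optimum only return scrap, ferrochrome are positive (ferromanganese = 0). There the silicon and sulfur constraints are tight.
Solving gives x1 = 2.145, x3 = 1.82.
Cost = 0.35·2.145 + 3.11·1.82 = 6.4110.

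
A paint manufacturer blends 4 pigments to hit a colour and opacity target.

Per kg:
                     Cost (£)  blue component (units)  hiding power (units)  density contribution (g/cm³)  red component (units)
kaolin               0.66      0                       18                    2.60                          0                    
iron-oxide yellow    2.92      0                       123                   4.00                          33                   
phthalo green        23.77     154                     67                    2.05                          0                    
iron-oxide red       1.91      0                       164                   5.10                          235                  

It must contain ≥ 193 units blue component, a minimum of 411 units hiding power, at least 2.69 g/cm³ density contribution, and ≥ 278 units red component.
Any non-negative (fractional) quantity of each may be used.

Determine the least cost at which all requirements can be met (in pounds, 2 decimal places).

Set it up as a linear program. Let x1 = kg of kaolin, x2 = kg of iron-oxide yellow, x3 = kg of phthalo green, x4 = kg of iron-oxide red.
min 0.66x1 + 2.92x2 + 23.77x3 + 1.91x4 subject to:
  154x3 ≥ 193   (blue component)
  18x1 + 123x2 + 67x3 + 164x4 ≥ 411   (hiding power)
  2.6x1 + 4x2 + 2.05x3 + 5.1x4 ≥ 2.69   (density contribution)
  33x2 + 235x4 ≥ 278   (red component)
  x1, x2, x3, x4 ≥ 0.
At the optimum only phthalo green, iron-oxide red are positive (kaolin, iron-oxide yellow = 0). Binding constraints: blue component and hiding power.
Solving gives x3 = 1.2532, x4 = 1.9941.
Hence cost = 23.77·1.2532 + 1.91·1.9941 = £33.5973.

£33.60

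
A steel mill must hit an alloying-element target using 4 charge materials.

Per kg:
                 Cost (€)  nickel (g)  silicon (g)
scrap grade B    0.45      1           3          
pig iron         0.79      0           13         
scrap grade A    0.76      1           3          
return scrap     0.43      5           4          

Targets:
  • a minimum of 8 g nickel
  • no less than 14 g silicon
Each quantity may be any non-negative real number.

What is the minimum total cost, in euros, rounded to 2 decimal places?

Set it up as a linear program. Let x1 = kg of scrap grade B, x2 = kg of pig iron, x3 = kg of scrap grade A, x4 = kg of return scrap.
Minimise 0.45x1 + 0.79x2 + 0.76x3 + 0.43x4 subject to:
  1x1 + 1x3 + 5x4 ≥ 8   (nickel)
  3x1 + 13x2 + 3x3 + 4x4 ≥ 14   (silicon)
  x1, x2, x3, x4 ≥ 0.
The optimal basis is {pig iron, return scrap}; scrap grade B, scrap grade A drop out. The nickel and silicon requirements are met with equality.
That vertex is x2 = 0.5846, x4 = 1.6.
Hence cost = 0.79·0.5846 + 0.43·1.6 = €1.1498.

€1.15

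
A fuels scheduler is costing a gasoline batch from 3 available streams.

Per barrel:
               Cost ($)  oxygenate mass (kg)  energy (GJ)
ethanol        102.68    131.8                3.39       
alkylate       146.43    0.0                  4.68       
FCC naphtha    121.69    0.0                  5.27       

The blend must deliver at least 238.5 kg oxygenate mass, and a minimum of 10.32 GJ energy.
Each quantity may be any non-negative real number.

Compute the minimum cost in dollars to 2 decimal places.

Let x1 = barrels of ethanol, x2 = barrels of alkylate, x3 = barrels of FCC naphtha.
min 102.68x1 + 146.43x2 + 121.69x3 s.t.:
  131.8x1 ≥ 238.5   (oxygenate mass)
  3.39x1 + 4.68x2 + 5.27x3 ≥ 10.32   (energy)
  x1, x2, x3 ≥ 0.
The minimum-cost mix takes nothing from alkylate — only ethanol, FCC naphtha. Binding constraints: oxygenate mass and energy.
So ethanol = 1.8096 barrels, FCC naphtha = 0.79423 barrels.
Hence cost = 102.68·1.8096 + 121.69·0.79423 = $282.4596.

$282.46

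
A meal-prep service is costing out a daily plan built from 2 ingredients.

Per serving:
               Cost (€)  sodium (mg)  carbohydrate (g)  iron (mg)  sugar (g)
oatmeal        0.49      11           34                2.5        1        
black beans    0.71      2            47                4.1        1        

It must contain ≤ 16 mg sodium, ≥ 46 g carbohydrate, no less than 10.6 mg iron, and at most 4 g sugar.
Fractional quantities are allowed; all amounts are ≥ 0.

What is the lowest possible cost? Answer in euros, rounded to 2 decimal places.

€1.84

Let x1 = servings of oatmeal, x2 = servings of black beans.
Minimise 0.49x1 + 0.71x2 s.t.:
  11x1 + 2x2 ≤ 16   (sodium)
  34x1 + 47x2 ≥ 46   (carbohydrate)
  2.5x1 + 4.1x2 ≥ 10.6   (iron)
  1x1 + 1x2 ≤ 4   (sugar)
  x1, x2 ≥ 0.
The cheapest feasible vertex uses only black beans; oatmeal is not used. The iron requirement is met with equality.
Optimal quantities: black beans = 2.585 servings.
Hence cost = 0.71·2.585 = €1.8354.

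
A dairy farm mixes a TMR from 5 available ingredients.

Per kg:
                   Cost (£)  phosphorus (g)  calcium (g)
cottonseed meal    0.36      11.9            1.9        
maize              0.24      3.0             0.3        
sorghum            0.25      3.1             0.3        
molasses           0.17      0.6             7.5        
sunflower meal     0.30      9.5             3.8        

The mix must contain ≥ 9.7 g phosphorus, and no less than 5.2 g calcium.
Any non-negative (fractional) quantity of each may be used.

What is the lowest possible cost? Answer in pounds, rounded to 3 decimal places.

£0.334

Treat it as an LP. Let x1 = kg of cottonseed meal, x2 = kg of maize, x3 = kg of sorghum, x4 = kg of molasses, x5 = kg of sunflower meal.
min 0.36x1 + 0.24x2 + 0.25x3 + 0.17x4 + 0.3x5 with:
  11.9x1 + 3x2 + 3.1x3 + 0.6x4 + 9.5x5 ≥ 9.7   (phosphorus)
  1.9x1 + 0.3x2 + 0.3x3 + 7.5x4 + 3.8x5 ≥ 5.2   (calcium)
  x1, x2, x3, x4, x5 ≥ 0.
The minimum-cost mix takes nothing from cottonseed meal, maize, sorghum — only molasses, sunflower meal. Binding constraints: phosphorus and calcium.
Optimal quantities: molasses = 0.1818 kg, sunflower meal = 1.01 kg.
Objective = 0.17·0.1818 + 0.3·1.01 = 0.33391.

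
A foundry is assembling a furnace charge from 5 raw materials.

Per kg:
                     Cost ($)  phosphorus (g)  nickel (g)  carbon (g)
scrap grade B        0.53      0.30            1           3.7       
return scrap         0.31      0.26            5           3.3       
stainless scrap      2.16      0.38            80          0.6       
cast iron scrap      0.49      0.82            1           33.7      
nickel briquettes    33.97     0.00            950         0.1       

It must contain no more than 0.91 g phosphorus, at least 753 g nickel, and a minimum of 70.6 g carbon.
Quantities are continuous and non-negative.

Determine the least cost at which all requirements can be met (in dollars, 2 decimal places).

Let x1 = kg of scrap grade B, x2 = kg of return scrap, x3 = kg of stainless scrap, x4 = kg of cast iron scrap, x5 = kg of nickel briquettes.
Minimize 0.53x1 + 0.31x2 + 2.16x3 + 0.49x4 + 33.97x5 s.t.:
  0.3x1 + 0.26x2 + 0.38x3 + 0.82x4 ≤ 0.91   (phosphorus)
  1x1 + 5x2 + 80x3 + 1x4 + 950x5 ≥ 753   (nickel)
  3.7x1 + 3.3x2 + 0.6x3 + 33.7x4 + 0.1x5 ≥ 70.6   (carbon)
  x1, x2, x3, x4, x5 ≥ 0.
The optimal basis is {cast iron scrap, nickel briquettes}; scrap grade B, return scrap, stainless scrap drop out. The phosphorus and carbon requirements are met with equality.
That vertex is x4 = 1.109756, x5 = 332.0122.
Cost = 0.49·1.109756 + 33.97·332.0122 = 11278.9982.

$11279.00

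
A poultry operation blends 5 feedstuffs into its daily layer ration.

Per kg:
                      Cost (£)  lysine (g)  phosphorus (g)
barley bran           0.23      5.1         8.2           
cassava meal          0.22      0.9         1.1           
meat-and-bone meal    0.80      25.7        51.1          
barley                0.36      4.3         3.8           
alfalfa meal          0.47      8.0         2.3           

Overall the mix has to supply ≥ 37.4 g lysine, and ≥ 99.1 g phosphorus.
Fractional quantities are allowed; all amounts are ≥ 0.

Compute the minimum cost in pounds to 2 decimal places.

£1.55

Treat it as an LP. Let x1 = kg of barley bran, x2 = kg of cassava meal, x3 = kg of meat-and-bone meal, x4 = kg of barley, x5 = kg of alfalfa meal.
min 0.23x1 + 0.22x2 + 0.8x3 + 0.36x4 + 0.47x5 s.t.:
  5.1x1 + 0.9x2 + 25.7x3 + 4.3x4 + 8x5 ≥ 37.4   (lysine)
  8.2x1 + 1.1x2 + 51.1x3 + 3.8x4 + 2.3x5 ≥ 99.1   (phosphorus)
  x1, x2, x3, x4, x5 ≥ 0.
At the optimum only meat-and-bone meal is positive (barley bran, cassava meal, barley, alfalfa meal = 0). There the phosphorus constraint is tight.
Solving gives x3 = 1.939.
Hence cost = 0.8·1.939 = £1.5512.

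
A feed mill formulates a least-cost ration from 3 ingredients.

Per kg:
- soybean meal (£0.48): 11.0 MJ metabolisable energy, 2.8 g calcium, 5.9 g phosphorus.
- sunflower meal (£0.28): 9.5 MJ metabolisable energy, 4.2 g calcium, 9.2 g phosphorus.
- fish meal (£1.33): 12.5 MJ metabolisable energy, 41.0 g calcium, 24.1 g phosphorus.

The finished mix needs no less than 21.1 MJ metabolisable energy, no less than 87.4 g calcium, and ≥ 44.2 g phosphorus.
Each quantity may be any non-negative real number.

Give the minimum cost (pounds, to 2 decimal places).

Set it up as a linear program. Let x1 = kg of soybean meal, x2 = kg of sunflower meal, x3 = kg of fish meal.
Minimise 0.48x1 + 0.28x2 + 1.33x3 s.t.:
  11x1 + 9.5x2 + 12.5x3 ≥ 21.1   (metabolisable energy)
  2.8x1 + 4.2x2 + 41x3 ≥ 87.4   (calcium)
  5.9x1 + 9.2x2 + 24.1x3 ≥ 44.2   (phosphorus)
  x1, x2, x3 ≥ 0.
The cheapest feasible vertex uses only fish meal; soybean meal, sunflower meal are not used. There the calcium constraint is tight.
Solving gives x3 = 2.132.
Objective = 1.33·2.132 = 2.8356.

£2.84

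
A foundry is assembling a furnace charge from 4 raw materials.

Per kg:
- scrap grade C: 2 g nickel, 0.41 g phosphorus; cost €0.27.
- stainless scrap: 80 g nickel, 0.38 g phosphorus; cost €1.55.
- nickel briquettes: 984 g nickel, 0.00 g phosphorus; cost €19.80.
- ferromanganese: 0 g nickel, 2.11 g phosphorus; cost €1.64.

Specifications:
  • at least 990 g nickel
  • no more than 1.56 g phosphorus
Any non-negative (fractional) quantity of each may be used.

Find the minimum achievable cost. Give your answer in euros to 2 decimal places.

This is a linear program. Let x1 = kg of scrap grade C, x2 = kg of stainless scrap, x3 = kg of nickel briquettes, x4 = kg of ferromanganese.
Minimise 0.27x1 + 1.55x2 + 19.8x3 + 1.64x4 s.t.:
  2x1 + 80x2 + 984x3 ≥ 990   (nickel)
  0.41x1 + 0.38x2 + 2.11x4 ≤ 1.56   (phosphorus)
  x1, x2, x3, x4 ≥ 0.
The minimum-cost mix takes nothing from scrap grade C, ferromanganese — only stainless scrap, nickel briquettes. Binding constraints: nickel and phosphorus.
Solving gives x2 = 4.1053, x3 = 0.67234.
Total cost: 1.55·4.1053 + 19.8·0.67234 = 19.6755.

€19.68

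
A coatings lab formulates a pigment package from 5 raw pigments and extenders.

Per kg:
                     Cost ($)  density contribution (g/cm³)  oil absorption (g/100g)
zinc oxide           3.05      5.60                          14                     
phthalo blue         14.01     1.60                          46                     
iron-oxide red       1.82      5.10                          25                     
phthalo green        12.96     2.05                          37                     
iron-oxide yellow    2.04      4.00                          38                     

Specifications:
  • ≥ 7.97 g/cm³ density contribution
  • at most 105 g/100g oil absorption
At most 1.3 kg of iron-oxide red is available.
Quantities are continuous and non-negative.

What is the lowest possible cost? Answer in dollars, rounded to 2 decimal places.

Let x1 = kg of zinc oxide, x2 = kg of phthalo blue, x3 = kg of iron-oxide red, x4 = kg of phthalo green, x5 = kg of iron-oxide yellow.
min 3.05x1 + 14.01x2 + 1.82x3 + 12.96x4 + 2.04x5 s.t.:
  5.6x1 + 1.6x2 + 5.1x3 + 2.05x4 + 4x5 ≥ 7.97   (density contribution)
  14x1 + 46x2 + 25x3 + 37x4 + 38x5 ≤ 105   (oil absorption)
  x3 ≤ 1.3
  x1, x2, x3, x4, x5 ≥ 0.
The minimum-cost mix takes nothing from zinc oxide, phthalo blue, phthalo green — only iron-oxide red, iron-oxide yellow. Binding constraints: density contribution and the iron-oxide red cap.
So iron-oxide red = 1.3 kg, iron-oxide yellow = 0.335 kg.
Cost = 1.82·1.3 + 2.04·0.335 = 3.0494.

$3.05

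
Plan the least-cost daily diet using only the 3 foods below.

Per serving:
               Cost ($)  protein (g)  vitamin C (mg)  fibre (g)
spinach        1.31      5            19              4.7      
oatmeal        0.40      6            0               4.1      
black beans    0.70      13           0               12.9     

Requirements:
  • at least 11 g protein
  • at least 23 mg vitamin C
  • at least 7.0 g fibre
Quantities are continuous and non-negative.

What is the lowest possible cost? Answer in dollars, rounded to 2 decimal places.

$1.85

Let x1 = servings of spinach, x2 = servings of oatmeal, x3 = servings of black beans.
min 1.31x1 + 0.4x2 + 0.7x3 subject to:
  5x1 + 6x2 + 13x3 ≥ 11   (protein)
  19x1 ≥ 23   (vitamin C)
  4.7x1 + 4.1x2 + 12.9x3 ≥ 7   (fibre)
  x1, x2, x3 ≥ 0.
The optimal basis is {spinach, black beans}; oatmeal drops out. The protein and vitamin C requirements are met with equality.
That vertex is x1 = 1.211, x3 = 0.3806.
Hence cost = 1.31·1.211 + 0.7·0.3806 = $1.8528.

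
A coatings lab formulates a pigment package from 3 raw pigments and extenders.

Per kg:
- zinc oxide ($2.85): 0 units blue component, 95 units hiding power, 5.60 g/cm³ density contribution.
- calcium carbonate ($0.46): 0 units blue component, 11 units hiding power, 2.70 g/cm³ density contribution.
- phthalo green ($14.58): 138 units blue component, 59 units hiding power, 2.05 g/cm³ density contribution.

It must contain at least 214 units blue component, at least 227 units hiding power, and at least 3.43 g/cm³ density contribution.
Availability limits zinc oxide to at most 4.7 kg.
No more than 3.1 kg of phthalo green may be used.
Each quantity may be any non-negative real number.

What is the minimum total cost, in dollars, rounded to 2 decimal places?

$26.67

Let x1 = kg of zinc oxide, x2 = kg of calcium carbonate, x3 = kg of phthalo green.
Minimize 2.85x1 + 0.46x2 + 14.58x3 with:
  138x3 ≥ 214   (blue component)
  95x1 + 11x2 + 59x3 ≥ 227   (hiding power)
  5.6x1 + 2.7x2 + 2.05x3 ≥ 3.43   (density contribution)
  x1 ≤ 4.7
  x3 ≤ 3.1
  x1, x2, x3 ≥ 0.
At the optimum only zinc oxide, phthalo green are positive (calcium carbonate = 0). The blue component and hiding power requirements are met with equality.
Solving gives x1 = 1.4264, x3 = 1.5507.
Objective = 2.85·1.4264 + 14.58·1.5507 = 26.6744.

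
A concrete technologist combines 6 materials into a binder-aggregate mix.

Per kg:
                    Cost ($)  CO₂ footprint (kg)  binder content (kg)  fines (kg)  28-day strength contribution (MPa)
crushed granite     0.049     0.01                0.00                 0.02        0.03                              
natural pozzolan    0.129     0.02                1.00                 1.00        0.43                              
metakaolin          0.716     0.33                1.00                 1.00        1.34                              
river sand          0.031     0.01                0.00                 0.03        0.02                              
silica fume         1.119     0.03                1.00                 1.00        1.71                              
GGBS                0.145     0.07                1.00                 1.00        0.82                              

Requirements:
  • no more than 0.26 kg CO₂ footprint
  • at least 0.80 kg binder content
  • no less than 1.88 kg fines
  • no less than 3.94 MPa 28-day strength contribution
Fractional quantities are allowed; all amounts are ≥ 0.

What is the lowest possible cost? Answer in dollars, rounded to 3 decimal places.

$0.939

Let x1 = kg of crushed granite, x2 = kg of natural pozzolan, x3 = kg of metakaolin, x4 = kg of river sand, x5 = kg of silica fume, x6 = kg of GGBS.
Minimise 0.049x1 + 0.129x2 + 0.716x3 + 0.031x4 + 1.119x5 + 0.145x6 subject to:
  0.01x1 + 0.02x2 + 0.33x3 + 0.01x4 + 0.03x5 + 0.07x6 ≤ 0.26   (CO₂ footprint)
  1x2 + 1x3 + 1x5 + 1x6 ≥ 0.8   (binder content)
  0.02x1 + 1x2 + 1x3 + 0.03x4 + 1x5 + 1x6 ≥ 1.88   (fines)
  0.03x1 + 0.43x2 + 1.34x3 + 0.02x4 + 1.71x5 + 0.82x6 ≥ 3.94   (28-day strength contribution)
  x1, x2, x3, x4, x5, x6 ≥ 0.
The minimum-cost mix takes nothing from crushed granite, metakaolin, river sand, silica fume — only natural pozzolan, GGBS. There the CO₂ footprint and 28-day strength contribution constraints are tight.
Optimal quantities: natural pozzolan = 4.569 kg, GGBS = 2.409 kg.
Total cost: 0.129·4.569 + 0.145·2.409 = 0.93871.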